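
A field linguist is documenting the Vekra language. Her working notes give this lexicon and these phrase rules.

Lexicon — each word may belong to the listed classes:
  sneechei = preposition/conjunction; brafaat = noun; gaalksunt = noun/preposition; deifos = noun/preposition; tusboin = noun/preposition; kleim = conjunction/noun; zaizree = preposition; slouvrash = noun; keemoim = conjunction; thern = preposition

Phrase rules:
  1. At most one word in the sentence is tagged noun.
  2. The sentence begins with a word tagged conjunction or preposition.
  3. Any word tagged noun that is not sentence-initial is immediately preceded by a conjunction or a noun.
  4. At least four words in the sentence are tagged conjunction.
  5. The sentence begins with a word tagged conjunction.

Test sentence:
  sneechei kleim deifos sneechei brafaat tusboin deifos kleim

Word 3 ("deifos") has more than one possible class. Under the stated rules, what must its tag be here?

Candidates per position — 1:sneechei {preposition,conjunction}; 2:kleim {conjunction,noun}; 3:deifos {noun,preposition}; 4:sneechei {preposition,conjunction}; 5:brafaat {noun}; 6:tusboin {noun,preposition}; 7:deifos {noun,preposition}; 8:kleim {conjunction,noun}.
Word 1 cannot be preposition — rule 4 would then fail for every completion. It is conjunction.
Word 2 cannot be noun — rule 1 would then fail for every completion. It is conjunction.
Word 3 cannot be noun — rule 1 would then fail for every completion. It is preposition.
Word 4 cannot be preposition — rule 3 would then fail for every completion. It is conjunction.
Word 6 cannot be noun — rule 1 would then fail for every completion. It is preposition.
Word 7 cannot be noun — rule 1 would then fail for every completion. It is preposition.
Word 8 cannot be noun — rule 1 would then fail for every completion. It is conjunction.
So the tagging must be: conjunction conjunction preposition conjunction noun preposition preposition conjunction.
Check: rule 1 ok; rule 2 ok; rule 3 ok; rule 4 ok; rule 5 ok.

preposition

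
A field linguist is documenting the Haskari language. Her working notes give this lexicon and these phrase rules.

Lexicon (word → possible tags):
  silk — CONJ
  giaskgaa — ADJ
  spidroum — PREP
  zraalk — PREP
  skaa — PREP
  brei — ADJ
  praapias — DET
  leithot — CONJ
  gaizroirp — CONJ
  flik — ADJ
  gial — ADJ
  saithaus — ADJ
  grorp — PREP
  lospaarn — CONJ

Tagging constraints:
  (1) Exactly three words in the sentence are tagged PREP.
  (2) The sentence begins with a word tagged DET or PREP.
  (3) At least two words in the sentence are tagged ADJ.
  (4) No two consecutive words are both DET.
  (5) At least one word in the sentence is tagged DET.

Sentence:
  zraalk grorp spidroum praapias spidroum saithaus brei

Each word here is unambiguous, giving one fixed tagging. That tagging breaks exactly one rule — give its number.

1

Fixed tagging: PREP PREP PREP DET PREP ADJ ADJ.
Rule check: R1 ✗, R2 ✓, R3 ✓, R4 ✓, R5 ✓.
Only rule 1 fails.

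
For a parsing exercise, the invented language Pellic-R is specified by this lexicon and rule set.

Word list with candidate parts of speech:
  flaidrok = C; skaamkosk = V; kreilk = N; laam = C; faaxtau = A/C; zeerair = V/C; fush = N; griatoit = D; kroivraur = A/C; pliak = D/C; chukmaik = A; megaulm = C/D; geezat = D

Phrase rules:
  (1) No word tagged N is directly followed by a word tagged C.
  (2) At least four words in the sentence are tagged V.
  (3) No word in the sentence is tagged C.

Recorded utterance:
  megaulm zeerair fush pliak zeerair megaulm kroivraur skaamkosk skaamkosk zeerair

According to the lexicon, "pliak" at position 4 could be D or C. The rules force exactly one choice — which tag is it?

Candidates per position — 1:megaulm {C,D}; 2:zeerair {V,C}; 3:fush {N}; 4:pliak {D,C}; 5:zeerair {V,C}; 6:megaulm {C,D}; 7:kroivraur {A,C}; 8:skaamkosk {V}; 9:skaamkosk {V}; 10:zeerair {V,C}.
Word 1 cannot be C — rule 3 would then fail for every completion. It is D.
Word 2 cannot be C — rule 3 would then fail for every completion. It is V.
Word 4 cannot be C — rule 1 would then fail for every completion. It is D.
Word 5 cannot be C — rule 3 would then fail for every completion. It is V.
Word 6 cannot be C — rule 3 would then fail for every completion. It is D.
Word 7 cannot be C — rule 3 would then fail for every completion. It is A.
Word 10 cannot be C — rule 3 would then fail for every completion. It is V.
The unique satisfying tagging is: D V N D V D A V V V.
Check: rule 1 ✓; rule 2 ✓; rule 3 ✓.

D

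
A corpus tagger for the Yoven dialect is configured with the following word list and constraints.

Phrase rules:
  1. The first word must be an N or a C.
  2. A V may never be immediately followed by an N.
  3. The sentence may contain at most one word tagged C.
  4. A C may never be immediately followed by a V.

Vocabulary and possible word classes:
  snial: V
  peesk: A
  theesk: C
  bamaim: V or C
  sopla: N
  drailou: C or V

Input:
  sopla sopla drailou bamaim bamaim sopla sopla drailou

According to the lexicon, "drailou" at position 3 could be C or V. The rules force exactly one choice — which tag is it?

Candidates per position — 1:sopla {N}; 2:sopla {N}; 3:drailou {C,V}; 4:bamaim {V,C}; 5:bamaim {V,C}; 6:sopla {N}; 7:sopla {N}; 8:drailou {C,V}.
Position 5: V is ruled out by rule 2; that leaves C.
Position 8: C is ruled out by rule 3; that leaves V.
Position 3: C is ruled out by rule 3; that leaves V.
Position 4: C is ruled out by rule 3; that leaves V.
The only consistent sequence is: N N V V C N N V.
Rule-by-rule: rule 1 satisfied; rule 2 satisfied; rule 3 satisfied; rule 4 satisfied.

V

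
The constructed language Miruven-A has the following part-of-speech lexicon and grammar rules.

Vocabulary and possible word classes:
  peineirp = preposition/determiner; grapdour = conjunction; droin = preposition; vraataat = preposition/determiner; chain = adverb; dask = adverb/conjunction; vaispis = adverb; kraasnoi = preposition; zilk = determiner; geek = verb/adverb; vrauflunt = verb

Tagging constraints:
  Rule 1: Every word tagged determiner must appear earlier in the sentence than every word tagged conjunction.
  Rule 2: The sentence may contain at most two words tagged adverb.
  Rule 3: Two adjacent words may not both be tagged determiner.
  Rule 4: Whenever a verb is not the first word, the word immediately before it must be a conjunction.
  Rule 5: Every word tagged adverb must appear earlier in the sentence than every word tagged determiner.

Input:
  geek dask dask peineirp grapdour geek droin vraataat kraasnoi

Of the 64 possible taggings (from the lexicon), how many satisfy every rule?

Candidates per position — 1:geek {verb,adverb}; 2:dask {adverb,conjunction}; 3:dask {adverb,conjunction}; 4:peineirp {preposition,determiner}; 5:grapdour {conjunction}; 6:geek {verb,adverb}; 7:droin {preposition}; 8:vraataat {preposition,determiner}; 9:kraasnoi {preposition}.
There are 64 candidate sequences in total.
Checking each against the rules leaves 12 sequences.
Count = 12.

12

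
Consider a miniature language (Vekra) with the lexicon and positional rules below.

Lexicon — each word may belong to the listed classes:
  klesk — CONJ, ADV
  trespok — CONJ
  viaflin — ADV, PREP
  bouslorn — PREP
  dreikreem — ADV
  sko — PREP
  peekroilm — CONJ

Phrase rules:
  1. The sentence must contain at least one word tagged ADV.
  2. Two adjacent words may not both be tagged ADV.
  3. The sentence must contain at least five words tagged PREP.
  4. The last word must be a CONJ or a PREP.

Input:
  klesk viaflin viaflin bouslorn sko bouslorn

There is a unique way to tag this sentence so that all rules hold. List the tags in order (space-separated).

ADV PREP PREP PREP PREP PREP

Candidates per position — 1:klesk {CONJ,ADV}; 2:viaflin {ADV,PREP}; 3:viaflin {ADV,PREP}; 4:bouslorn {PREP}; 5:sko {PREP}; 6:bouslorn {PREP}.
At position 2, choosing ADV makes rule 3 impossible to satisfy; hence PREP.
At position 3, choosing ADV makes rule 3 impossible to satisfy; hence PREP.
At position 1, choosing CONJ makes rule 1 impossible to satisfy; hence ADV.
That leaves exactly one tagging: ADV PREP PREP PREP PREP PREP.
Rule-by-rule: rule 1 holds; rule 2 holds; rule 3 holds; rule 4 holds.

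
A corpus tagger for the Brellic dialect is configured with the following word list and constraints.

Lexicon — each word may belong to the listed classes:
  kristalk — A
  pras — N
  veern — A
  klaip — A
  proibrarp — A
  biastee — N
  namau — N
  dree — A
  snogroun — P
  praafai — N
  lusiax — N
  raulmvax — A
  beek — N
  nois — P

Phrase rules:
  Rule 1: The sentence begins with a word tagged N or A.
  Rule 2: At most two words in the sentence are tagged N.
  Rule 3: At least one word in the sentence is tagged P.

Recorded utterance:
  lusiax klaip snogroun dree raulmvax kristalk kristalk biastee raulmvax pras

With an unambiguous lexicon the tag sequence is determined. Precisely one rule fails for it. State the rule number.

Fixed tagging: N A P A A A A N A N.
Checking each rule: R1 ok, R2 fails, R3 ok.
Only rule 2 fails.

2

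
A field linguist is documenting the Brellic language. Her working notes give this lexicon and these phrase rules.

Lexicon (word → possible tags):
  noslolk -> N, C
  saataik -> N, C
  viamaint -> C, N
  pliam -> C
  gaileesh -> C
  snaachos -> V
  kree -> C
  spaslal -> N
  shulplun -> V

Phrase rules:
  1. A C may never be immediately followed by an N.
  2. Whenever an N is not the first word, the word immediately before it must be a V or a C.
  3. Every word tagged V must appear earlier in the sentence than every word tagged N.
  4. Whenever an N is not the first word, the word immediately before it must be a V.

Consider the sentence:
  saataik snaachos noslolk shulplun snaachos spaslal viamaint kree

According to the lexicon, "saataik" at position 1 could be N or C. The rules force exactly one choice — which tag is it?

Candidates per position — 1:saataik {N,C}; 2:snaachos {V}; 3:noslolk {N,C}; 4:shulplun {V}; 5:snaachos {V}; 6:spaslal {N}; 7:viamaint {C,N}; 8:kree {C}.
At position 1, choosing N makes rule 3 impossible to satisfy; hence C.
At position 3, choosing N makes rule 3 impossible to satisfy; hence C.
At position 7, choosing N makes rule 2 impossible to satisfy; hence C.
The unique satisfying tagging is: C V C V V N C C.
Check: rule 1 satisfied; rule 2 satisfied; rule 3 satisfied; rule 4 satisfied.

C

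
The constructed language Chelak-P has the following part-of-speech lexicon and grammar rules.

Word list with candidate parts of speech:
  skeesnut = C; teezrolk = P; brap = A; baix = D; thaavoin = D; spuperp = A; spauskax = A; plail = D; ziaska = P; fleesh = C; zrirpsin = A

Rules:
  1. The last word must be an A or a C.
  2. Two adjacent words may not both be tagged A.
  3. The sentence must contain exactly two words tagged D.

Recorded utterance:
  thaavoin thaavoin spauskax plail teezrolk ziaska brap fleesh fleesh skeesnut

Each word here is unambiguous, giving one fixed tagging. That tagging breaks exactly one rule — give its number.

Fixed tagging: D D A D P P A C C C.
Applying the rules: R1 ✓, R2 ✓, R3 ✗.
Only rule 3 fails.

3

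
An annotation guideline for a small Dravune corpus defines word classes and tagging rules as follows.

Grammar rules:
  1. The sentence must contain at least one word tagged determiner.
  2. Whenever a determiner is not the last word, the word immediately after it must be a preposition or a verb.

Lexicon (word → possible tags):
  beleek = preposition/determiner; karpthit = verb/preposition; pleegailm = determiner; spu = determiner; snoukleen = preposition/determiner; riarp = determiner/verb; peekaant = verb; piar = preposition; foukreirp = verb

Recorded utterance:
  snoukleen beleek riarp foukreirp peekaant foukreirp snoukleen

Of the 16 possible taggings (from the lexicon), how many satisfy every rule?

Candidates per position — 1:snoukleen {preposition,determiner}; 2:beleek {preposition,determiner}; 3:riarp {determiner,verb}; 4:foukreirp {verb}; 5:peekaant {verb}; 6:foukreirp {verb}; 7:snoukleen {preposition,determiner}.
There are 16 candidate sequences in total.
Checking each against the rules leaves 9 sequences.
Count = 9.

9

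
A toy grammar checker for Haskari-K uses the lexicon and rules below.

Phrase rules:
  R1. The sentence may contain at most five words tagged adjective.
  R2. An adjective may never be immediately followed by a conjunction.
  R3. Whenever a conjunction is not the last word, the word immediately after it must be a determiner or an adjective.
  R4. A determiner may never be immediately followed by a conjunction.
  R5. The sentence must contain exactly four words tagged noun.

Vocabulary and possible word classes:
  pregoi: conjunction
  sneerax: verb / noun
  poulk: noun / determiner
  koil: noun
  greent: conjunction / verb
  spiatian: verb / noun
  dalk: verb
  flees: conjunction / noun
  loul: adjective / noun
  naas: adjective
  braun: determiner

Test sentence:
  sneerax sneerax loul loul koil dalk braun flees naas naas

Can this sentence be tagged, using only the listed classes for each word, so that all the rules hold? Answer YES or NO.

YES

Candidates per position — 1:sneerax {verb,noun}; 2:sneerax {verb,noun}; 3:loul {adjective,noun}; 4:loul {adjective,noun}; 5:koil {noun}; 6:dalk {verb}; 7:braun {determiner}; 8:flees {conjunction,noun}; 9:naas {adjective}; 10:naas {adjective}.
One satisfying assignment: verb noun noun adjective noun verb determiner noun adjective adjective.
Rule-by-rule: rule 1 holds; rule 2 holds; rule 3 holds; rule 4 holds; rule 5 holds.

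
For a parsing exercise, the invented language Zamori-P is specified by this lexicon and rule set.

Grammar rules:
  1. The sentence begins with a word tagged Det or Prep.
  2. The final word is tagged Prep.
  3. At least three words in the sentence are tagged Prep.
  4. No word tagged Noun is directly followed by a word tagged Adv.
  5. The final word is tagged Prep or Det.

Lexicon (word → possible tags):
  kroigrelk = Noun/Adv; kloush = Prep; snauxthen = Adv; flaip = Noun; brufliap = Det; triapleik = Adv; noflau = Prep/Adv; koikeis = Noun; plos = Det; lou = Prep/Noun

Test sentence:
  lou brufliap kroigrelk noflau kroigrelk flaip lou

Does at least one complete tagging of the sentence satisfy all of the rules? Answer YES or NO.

YES

Candidates per position — 1:lou {Prep,Noun}; 2:brufliap {Det}; 3:kroigrelk {Noun,Adv}; 4:noflau {Prep,Adv}; 5:kroigrelk {Noun,Adv}; 6:flaip {Noun}; 7:lou {Prep,Noun}.
One satisfying assignment: Prep Det Noun Prep Noun Noun Prep.
Verifying each rule — rule 1 ✓; rule 2 ✓; rule 3 ✓; rule 4 ✓; rule 5 ✓.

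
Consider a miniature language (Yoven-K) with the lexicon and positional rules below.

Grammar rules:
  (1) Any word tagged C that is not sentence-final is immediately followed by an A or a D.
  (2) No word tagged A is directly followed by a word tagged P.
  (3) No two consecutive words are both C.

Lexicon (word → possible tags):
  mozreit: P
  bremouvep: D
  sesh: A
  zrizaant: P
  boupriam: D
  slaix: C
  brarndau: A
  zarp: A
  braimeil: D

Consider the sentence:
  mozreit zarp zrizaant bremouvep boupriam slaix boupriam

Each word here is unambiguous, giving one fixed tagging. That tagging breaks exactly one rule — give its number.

2

Fixed tagging: P A P D D C D.
Rule check: R1 ✓, R2 ✗, R3 ✓.
Only rule 2 fails.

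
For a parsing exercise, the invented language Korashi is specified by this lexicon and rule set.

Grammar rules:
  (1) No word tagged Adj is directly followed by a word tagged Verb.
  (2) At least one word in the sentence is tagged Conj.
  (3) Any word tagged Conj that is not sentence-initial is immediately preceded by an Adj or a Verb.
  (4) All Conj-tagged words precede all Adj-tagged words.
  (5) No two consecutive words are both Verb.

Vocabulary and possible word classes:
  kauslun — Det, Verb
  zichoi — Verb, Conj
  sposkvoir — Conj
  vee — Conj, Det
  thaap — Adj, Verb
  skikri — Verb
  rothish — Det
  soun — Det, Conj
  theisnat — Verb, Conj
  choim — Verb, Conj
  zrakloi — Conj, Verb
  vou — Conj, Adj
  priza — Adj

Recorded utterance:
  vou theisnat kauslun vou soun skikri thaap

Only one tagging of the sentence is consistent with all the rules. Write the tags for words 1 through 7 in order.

Conj Verb Det Adj Det Verb Adj

Candidates per position — 1:vou {Conj,Adj}; 2:theisnat {Verb,Conj}; 3:kauslun {Det,Verb}; 4:vou {Conj,Adj}; 5:soun {Det,Conj}; 6:skikri {Verb}; 7:thaap {Adj,Verb}.
At position 7, choosing Verb makes rule 5 impossible to satisfy; hence Adj.
The remaining ambiguous positions (1, 2, 3, 4, 5) are resolved jointly — only one combination satisfies every rule.
The unique satisfying tagging is: Conj Verb Det Adj Det Verb Adj.
Verifying each rule — rule 1 ✓; rule 2 ✓; rule 3 ✓; rule 4 ✓; rule 5 ✓.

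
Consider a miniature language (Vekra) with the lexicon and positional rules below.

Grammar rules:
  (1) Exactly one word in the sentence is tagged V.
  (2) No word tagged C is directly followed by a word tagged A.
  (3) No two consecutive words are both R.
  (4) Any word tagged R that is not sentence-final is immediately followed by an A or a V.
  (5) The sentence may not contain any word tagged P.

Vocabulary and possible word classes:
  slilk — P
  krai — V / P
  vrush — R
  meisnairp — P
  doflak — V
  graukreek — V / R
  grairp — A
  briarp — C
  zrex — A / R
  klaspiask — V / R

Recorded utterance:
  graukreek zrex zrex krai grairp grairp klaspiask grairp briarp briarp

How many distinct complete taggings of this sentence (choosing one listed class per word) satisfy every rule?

Candidates per position — 1:graukreek {V,R}; 2:zrex {A,R}; 3:zrex {A,R}; 4:krai {V,P}; 5:grairp {A}; 6:grairp {A}; 7:klaspiask {V,R}; 8:grairp {A}; 9:briarp {C}; 10:briarp {C}.
There are 32 candidate sequences in total.
The sequences that satisfy every rule: R A A V A A R A C C; R A R V A A R A C C.
Count = 2.

2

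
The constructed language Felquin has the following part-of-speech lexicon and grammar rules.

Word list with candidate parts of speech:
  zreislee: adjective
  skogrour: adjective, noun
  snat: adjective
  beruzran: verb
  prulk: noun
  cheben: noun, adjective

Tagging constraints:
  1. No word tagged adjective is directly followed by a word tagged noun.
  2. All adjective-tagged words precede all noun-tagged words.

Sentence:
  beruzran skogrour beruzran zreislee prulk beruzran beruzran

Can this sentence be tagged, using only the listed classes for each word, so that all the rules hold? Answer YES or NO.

Candidates per position — 1:beruzran {verb}; 2:skogrour {adjective,noun}; 3:beruzran {verb}; 4:zreislee {adjective}; 5:prulk {noun}; 6:beruzran {verb}; 7:beruzran {verb}.
Rule 1 cannot be satisfied by any choice of tags from the lexicon.
So there is no consistent tagging.

NO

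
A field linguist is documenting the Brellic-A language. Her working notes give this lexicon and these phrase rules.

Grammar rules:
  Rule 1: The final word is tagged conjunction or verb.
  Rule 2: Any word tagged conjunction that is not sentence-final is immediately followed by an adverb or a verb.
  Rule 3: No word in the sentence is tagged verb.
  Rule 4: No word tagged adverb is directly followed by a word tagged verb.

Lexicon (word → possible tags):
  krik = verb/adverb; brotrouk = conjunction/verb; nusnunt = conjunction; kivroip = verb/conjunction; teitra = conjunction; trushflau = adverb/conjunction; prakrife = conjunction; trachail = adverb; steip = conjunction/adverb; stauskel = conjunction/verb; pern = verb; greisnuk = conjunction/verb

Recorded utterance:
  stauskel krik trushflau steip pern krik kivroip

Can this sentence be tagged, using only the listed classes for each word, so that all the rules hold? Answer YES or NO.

Candidates per position — 1:stauskel {conjunction,verb}; 2:krik {verb,adverb}; 3:trushflau {adverb,conjunction}; 4:steip {conjunction,adverb}; 5:pern {verb}; 6:krik {verb,adverb}; 7:kivroip {verb,conjunction}.
Rule 3 cannot be satisfied by any choice of tags from the lexicon.
So there is no consistent tagging.

NO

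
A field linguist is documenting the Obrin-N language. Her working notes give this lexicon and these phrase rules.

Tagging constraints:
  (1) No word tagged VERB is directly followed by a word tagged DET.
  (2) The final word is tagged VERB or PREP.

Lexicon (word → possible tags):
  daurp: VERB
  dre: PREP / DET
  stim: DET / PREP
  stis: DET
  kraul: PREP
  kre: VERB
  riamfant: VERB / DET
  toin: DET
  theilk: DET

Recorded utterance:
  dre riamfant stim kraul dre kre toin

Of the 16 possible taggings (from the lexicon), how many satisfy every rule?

0

Candidates per position — 1:dre {PREP,DET}; 2:riamfant {VERB,DET}; 3:stim {DET,PREP}; 4:kraul {PREP}; 5:dre {PREP,DET}; 6:kre {VERB}; 7:toin {DET}.
There are 16 candidate sequences in total.
Rule 1 cannot be satisfied by any choice of tags from the lexicon.
So there is no consistent tagging.
Count = 0.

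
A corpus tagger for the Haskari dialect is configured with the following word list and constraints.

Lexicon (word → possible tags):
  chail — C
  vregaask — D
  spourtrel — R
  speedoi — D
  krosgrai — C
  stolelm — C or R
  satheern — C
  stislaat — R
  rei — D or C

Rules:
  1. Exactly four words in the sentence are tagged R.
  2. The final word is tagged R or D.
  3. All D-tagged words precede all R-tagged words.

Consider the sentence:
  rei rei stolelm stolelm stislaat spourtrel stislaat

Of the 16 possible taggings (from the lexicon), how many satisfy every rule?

Candidates per position — 1:rei {D,C}; 2:rei {D,C}; 3:stolelm {C,R}; 4:stolelm {C,R}; 5:stislaat {R}; 6:spourtrel {R}; 7:stislaat {R}.
There are 16 candidate sequences in total.
Checking each against the rules leaves 8 sequences.
Count = 8.

8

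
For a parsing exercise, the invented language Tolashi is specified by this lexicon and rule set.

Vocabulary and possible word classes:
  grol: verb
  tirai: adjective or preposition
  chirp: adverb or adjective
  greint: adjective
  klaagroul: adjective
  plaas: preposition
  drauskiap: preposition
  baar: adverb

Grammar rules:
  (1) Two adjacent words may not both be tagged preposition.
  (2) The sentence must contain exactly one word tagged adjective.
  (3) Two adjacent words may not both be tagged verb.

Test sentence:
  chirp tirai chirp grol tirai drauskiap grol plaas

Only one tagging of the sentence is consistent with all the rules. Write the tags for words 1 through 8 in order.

Candidates per position — 1:chirp {adverb,adjective}; 2:tirai {adjective,preposition}; 3:chirp {adverb,adjective}; 4:grol {verb}; 5:tirai {adjective,preposition}; 6:drauskiap {preposition}; 7:grol {verb}; 8:plaas {preposition}.
At position 5, choosing preposition makes rule 1 impossible to satisfy; hence adjective.
At position 1, choosing adjective makes rule 2 impossible to satisfy; hence adverb.
At position 2, choosing adjective makes rule 2 impossible to satisfy; hence preposition.
At position 3, choosing adjective makes rule 2 impossible to satisfy; hence adverb.
The unique satisfying tagging is: adverb preposition adverb verb adjective preposition verb preposition.
Checking: rule 1 holds; rule 2 holds; rule 3 holds.

adverb preposition adverb verb adjective preposition verb preposition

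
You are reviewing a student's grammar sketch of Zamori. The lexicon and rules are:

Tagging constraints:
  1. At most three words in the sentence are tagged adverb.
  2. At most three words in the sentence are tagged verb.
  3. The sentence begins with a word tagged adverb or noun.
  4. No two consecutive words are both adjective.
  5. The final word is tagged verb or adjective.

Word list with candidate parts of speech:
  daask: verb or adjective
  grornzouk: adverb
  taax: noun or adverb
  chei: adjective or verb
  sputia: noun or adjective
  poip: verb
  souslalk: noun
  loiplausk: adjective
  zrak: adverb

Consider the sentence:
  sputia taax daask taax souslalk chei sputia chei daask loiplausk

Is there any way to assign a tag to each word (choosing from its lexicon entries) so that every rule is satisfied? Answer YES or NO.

YES

Candidates per position — 1:sputia {noun,adjective}; 2:taax {noun,adverb}; 3:daask {verb,adjective}; 4:taax {noun,adverb}; 5:souslalk {noun}; 6:chei {adjective,verb}; 7:sputia {noun,adjective}; 8:chei {adjective,verb}; 9:daask {verb,adjective}; 10:loiplausk {adjective}.
One satisfying assignment: noun noun adjective noun noun adjective noun verb verb adjective.
Verifying each rule — rule 1 ok; rule 2 ok; rule 3 ok; rule 4 ok; rule 5 ok.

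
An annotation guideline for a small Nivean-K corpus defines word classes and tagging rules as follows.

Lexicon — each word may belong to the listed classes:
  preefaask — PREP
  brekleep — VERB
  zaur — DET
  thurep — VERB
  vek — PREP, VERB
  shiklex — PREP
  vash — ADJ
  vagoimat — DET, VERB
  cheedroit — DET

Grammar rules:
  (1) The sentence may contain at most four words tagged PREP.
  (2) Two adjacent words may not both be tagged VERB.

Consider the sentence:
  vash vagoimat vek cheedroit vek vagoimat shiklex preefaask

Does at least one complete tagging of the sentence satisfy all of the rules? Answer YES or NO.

Candidates per position — 1:vash {ADJ}; 2:vagoimat {DET,VERB}; 3:vek {PREP,VERB}; 4:cheedroit {DET}; 5:vek {PREP,VERB}; 6:vagoimat {DET,VERB}; 7:shiklex {PREP}; 8:preefaask {PREP}.
One satisfying assignment: ADJ DET VERB DET PREP VERB PREP PREP.
Rule-by-rule: rule 1 satisfied; rule 2 satisfied.

YES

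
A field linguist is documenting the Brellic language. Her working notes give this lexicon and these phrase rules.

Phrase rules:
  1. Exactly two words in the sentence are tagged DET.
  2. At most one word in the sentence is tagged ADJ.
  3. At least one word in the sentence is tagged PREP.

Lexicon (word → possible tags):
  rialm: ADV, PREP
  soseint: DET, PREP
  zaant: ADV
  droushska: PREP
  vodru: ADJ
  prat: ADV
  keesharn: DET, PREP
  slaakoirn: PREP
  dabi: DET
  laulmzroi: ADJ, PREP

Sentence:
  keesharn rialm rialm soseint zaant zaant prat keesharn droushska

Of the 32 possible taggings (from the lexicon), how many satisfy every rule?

12

Candidates per position — 1:keesharn {DET,PREP}; 2:rialm {ADV,PREP}; 3:rialm {ADV,PREP}; 4:soseint {DET,PREP}; 5:zaant {ADV}; 6:zaant {ADV}; 7:prat {ADV}; 8:keesharn {DET,PREP}; 9:droushska {PREP}.
There are 32 candidate sequences in total.
Checking each against the rules leaves 12 sequences.
Count = 12.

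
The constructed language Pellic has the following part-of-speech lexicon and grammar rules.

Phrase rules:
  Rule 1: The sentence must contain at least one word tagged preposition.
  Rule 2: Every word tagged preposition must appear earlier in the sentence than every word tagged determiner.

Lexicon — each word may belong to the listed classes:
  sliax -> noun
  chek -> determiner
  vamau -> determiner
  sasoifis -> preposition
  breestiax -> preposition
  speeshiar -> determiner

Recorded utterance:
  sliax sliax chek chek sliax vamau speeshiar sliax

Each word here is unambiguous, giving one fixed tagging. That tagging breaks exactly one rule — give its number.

1

Fixed tagging: noun noun determiner determiner noun determiner determiner noun.
Rule check: R1 ✗, R2 ✓.
Only rule 1 fails.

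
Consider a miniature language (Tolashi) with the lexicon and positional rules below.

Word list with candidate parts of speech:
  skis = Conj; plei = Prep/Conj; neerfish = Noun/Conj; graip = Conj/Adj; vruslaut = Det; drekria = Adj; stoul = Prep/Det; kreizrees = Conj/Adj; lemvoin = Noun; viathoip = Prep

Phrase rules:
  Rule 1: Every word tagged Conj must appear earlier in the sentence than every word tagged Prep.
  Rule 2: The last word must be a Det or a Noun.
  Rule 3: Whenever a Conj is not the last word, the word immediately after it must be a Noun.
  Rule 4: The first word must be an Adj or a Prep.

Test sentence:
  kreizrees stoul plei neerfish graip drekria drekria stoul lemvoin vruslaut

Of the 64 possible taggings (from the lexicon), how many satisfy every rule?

6

Candidates per position — 1:kreizrees {Conj,Adj}; 2:stoul {Prep,Det}; 3:plei {Prep,Conj}; 4:neerfish {Noun,Conj}; 5:graip {Conj,Adj}; 6:drekria {Adj}; 7:drekria {Adj}; 8:stoul {Prep,Det}; 9:lemvoin {Noun}; 10:vruslaut {Det}.
There are 64 candidate sequences in total.
Checking each against the rules leaves 6 sequences.
Count = 6.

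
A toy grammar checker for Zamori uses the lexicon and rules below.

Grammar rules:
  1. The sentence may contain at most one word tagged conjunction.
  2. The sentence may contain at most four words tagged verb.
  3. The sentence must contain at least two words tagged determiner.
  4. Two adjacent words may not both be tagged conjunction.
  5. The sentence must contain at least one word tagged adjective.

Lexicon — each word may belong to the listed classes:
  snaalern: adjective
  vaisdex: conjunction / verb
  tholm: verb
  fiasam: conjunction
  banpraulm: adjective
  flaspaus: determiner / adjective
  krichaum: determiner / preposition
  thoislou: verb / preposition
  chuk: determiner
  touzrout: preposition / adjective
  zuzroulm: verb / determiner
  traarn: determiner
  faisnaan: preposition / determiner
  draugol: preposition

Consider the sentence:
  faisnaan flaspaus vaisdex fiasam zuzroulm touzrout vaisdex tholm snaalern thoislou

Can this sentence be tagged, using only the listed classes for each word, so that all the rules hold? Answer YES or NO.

Candidates per position — 1:faisnaan {preposition,determiner}; 2:flaspaus {determiner,adjective}; 3:vaisdex {conjunction,verb}; 4:fiasam {conjunction}; 5:zuzroulm {verb,determiner}; 6:touzrout {preposition,adjective}; 7:vaisdex {conjunction,verb}; 8:tholm {verb}; 9:snaalern {adjective}; 10:thoislou {verb,preposition}.
One satisfying assignment: determiner adjective verb conjunction determiner adjective verb verb adjective verb.
Checking: rule 1 ✓; rule 2 ✓; rule 3 ✓; rule 4 ✓; rule 5 ✓.

YES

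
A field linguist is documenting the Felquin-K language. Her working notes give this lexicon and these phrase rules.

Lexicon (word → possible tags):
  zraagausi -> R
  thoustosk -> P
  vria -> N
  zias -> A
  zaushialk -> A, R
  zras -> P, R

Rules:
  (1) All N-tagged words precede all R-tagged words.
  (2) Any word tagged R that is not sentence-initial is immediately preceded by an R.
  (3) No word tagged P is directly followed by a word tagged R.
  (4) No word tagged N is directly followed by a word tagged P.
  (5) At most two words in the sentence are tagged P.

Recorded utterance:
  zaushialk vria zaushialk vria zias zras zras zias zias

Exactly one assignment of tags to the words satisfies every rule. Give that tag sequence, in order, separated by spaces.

Candidates per position — 1:zaushialk {A,R}; 2:vria {N}; 3:zaushialk {A,R}; 4:vria {N}; 5:zias {A}; 6:zras {P,R}; 7:zras {P,R}; 8:zias {A}; 9:zias {A}.
Word 1 cannot be R — rule 1 would then fail for every completion. It is A.
Word 3 cannot be R — rule 1 would then fail for every completion. It is A.
Word 6 cannot be R — rule 2 would then fail for every completion. It is P.
Word 7 cannot be R — rule 2 would then fail for every completion. It is P.
That leaves exactly one tagging: A N A N A P P A A.
Rule-by-rule: rule 1 ✓; rule 2 ✓; rule 3 ✓; rule 4 ✓; rule 5 ✓.

A N A N A P P A A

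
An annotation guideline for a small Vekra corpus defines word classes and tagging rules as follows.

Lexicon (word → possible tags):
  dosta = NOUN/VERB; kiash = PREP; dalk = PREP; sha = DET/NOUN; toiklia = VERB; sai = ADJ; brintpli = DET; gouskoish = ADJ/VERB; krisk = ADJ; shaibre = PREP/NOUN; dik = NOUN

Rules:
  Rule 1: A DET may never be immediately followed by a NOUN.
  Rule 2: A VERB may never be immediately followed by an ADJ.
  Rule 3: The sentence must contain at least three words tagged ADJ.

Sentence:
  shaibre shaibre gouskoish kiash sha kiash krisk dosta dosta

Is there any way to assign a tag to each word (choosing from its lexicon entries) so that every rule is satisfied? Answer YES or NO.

Candidates per position — 1:shaibre {PREP,NOUN}; 2:shaibre {PREP,NOUN}; 3:gouskoish {ADJ,VERB}; 4:kiash {PREP}; 5:sha {DET,NOUN}; 6:kiash {PREP}; 7:krisk {ADJ}; 8:dosta {NOUN,VERB}; 9:dosta {NOUN,VERB}.
Rule 3 cannot be satisfied by any choice of tags from the lexicon.
So there is no consistent tagging.

NO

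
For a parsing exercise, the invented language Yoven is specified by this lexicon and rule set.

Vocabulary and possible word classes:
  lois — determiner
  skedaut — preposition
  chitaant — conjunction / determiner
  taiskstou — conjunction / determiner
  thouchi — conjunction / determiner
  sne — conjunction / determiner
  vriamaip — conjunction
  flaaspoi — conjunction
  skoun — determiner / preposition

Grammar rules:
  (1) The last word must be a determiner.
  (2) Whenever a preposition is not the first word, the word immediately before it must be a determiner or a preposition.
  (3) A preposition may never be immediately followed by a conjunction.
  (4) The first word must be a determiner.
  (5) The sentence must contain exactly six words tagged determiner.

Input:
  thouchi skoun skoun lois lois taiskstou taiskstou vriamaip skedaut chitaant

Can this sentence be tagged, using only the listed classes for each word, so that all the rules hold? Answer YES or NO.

NO

Candidates per position — 1:thouchi {conjunction,determiner}; 2:skoun {determiner,preposition}; 3:skoun {determiner,preposition}; 4:lois {determiner}; 5:lois {determiner}; 6:taiskstou {conjunction,determiner}; 7:taiskstou {conjunction,determiner}; 8:vriamaip {conjunction}; 9:skedaut {preposition}; 10:chitaant {conjunction,determiner}.
Rule 2 cannot be satisfied by any choice of tags from the lexicon.
So there is no consistent tagging.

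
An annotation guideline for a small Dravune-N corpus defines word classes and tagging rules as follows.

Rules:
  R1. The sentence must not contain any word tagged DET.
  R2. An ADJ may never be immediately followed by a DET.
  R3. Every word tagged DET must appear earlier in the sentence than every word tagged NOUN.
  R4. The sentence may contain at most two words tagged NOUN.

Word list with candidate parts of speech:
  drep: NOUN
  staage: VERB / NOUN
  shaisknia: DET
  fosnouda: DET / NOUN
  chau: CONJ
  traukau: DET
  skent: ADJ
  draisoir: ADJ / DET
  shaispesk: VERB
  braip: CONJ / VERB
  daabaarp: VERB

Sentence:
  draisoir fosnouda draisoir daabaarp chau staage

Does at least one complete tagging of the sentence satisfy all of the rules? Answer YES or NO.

YES

Candidates per position — 1:draisoir {ADJ,DET}; 2:fosnouda {DET,NOUN}; 3:draisoir {ADJ,DET}; 4:daabaarp {VERB}; 5:chau {CONJ}; 6:staage {VERB,NOUN}.
One satisfying assignment: ADJ NOUN ADJ VERB CONJ VERB.
Rule-by-rule: rule 1 ✓; rule 2 ✓; rule 3 ✓; rule 4 ✓.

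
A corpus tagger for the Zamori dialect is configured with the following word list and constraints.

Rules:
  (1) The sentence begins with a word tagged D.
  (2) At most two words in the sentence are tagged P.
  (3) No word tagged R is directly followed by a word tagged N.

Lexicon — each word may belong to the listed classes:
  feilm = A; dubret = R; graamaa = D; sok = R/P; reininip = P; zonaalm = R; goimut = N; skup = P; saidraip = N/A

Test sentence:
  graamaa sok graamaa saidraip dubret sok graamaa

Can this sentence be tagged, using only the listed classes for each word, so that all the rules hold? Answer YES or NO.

YES

Candidates per position — 1:graamaa {D}; 2:sok {R,P}; 3:graamaa {D}; 4:saidraip {N,A}; 5:dubret {R}; 6:sok {R,P}; 7:graamaa {D}.
One satisfying assignment: D P D A R P D.
Verifying each rule — rule 1 ✓; rule 2 ✓; rule 3 ✓.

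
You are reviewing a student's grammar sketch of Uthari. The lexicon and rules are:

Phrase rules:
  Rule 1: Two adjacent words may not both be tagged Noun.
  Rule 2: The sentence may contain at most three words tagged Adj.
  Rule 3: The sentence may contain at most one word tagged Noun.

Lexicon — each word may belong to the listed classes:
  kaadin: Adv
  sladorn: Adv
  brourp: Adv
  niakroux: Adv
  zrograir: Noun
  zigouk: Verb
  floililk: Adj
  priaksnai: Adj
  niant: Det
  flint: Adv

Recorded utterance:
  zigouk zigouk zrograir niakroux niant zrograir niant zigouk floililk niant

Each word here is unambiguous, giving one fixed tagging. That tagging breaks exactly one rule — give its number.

3

Fixed tagging: Verb Verb Noun Adv Det Noun Det Verb Adj Det.
Checking each rule: R1 holds, R2 holds, R3 violated.
Only rule 3 fails.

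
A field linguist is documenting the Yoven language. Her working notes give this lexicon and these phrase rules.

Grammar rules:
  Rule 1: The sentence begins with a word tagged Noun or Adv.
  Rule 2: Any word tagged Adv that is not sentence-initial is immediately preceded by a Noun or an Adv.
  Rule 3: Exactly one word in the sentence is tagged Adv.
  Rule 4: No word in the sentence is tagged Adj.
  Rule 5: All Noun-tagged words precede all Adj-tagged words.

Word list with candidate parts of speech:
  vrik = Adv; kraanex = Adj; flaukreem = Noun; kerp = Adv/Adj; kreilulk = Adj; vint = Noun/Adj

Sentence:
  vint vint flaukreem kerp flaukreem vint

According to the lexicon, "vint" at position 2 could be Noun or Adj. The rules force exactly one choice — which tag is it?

Noun

Candidates per position — 1:vint {Noun,Adj}; 2:vint {Noun,Adj}; 3:flaukreem {Noun}; 4:kerp {Adv,Adj}; 5:flaukreem {Noun}; 6:vint {Noun,Adj}.
Position 1: tagging it Adj would leave rule 1 unsatisfiable, so it must be Noun.
Position 2: tagging it Adj would leave rule 4 unsatisfiable, so it must be Noun.
Position 4: tagging it Adj would leave rule 3 unsatisfiable, so it must be Adv.
Position 6: tagging it Adj would leave rule 4 unsatisfiable, so it must be Noun.
That leaves exactly one tagging: Noun Noun Noun Adv Noun Noun.
Verifying each rule — rule 1 ✓; rule 2 ✓; rule 3 ✓; rule 4 ✓; rule 5 ✓.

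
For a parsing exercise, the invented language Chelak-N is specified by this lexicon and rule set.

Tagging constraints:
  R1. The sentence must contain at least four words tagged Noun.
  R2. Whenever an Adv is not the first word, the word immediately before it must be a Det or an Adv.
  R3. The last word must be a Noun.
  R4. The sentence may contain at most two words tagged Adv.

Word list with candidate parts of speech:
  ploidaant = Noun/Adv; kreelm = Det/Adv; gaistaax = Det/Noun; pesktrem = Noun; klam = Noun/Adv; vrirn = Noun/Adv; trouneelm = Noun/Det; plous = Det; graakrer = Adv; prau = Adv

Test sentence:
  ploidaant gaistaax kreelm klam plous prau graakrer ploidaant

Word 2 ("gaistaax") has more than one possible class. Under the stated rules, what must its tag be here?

Candidates per position — 1:ploidaant {Noun,Adv}; 2:gaistaax {Det,Noun}; 3:kreelm {Det,Adv}; 4:klam {Noun,Adv}; 5:plous {Det}; 6:prau {Adv}; 7:graakrer {Adv}; 8:ploidaant {Noun,Adv}.
Word 1 cannot be Adv — rule 1 would then fail for every completion. It is Noun.
Word 2 cannot be Det — rule 1 would then fail for every completion. It is Noun.
Word 3 cannot be Adv — rule 2 would then fail for every completion. It is Det.
Word 4 cannot be Adv — rule 1 would then fail for every completion. It is Noun.
Word 8 cannot be Adv — rule 1 would then fail for every completion. It is Noun.
So the tagging must be: Noun Noun Det Noun Det Adv Adv Noun.
Checking: rule 1 ok; rule 2 ok; rule 3 ok; rule 4 ok.

Noun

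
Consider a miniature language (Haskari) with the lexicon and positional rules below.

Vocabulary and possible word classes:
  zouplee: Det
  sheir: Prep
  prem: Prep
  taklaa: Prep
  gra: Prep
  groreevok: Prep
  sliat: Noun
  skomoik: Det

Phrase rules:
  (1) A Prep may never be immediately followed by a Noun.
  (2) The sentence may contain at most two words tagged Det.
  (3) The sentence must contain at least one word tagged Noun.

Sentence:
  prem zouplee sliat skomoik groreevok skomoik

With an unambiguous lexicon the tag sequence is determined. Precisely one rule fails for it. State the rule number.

2

Fixed tagging: Prep Det Noun Det Prep Det.
Applying the rules: R1 pass, R2 fail, R3 pass.
Only rule 2 fails.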